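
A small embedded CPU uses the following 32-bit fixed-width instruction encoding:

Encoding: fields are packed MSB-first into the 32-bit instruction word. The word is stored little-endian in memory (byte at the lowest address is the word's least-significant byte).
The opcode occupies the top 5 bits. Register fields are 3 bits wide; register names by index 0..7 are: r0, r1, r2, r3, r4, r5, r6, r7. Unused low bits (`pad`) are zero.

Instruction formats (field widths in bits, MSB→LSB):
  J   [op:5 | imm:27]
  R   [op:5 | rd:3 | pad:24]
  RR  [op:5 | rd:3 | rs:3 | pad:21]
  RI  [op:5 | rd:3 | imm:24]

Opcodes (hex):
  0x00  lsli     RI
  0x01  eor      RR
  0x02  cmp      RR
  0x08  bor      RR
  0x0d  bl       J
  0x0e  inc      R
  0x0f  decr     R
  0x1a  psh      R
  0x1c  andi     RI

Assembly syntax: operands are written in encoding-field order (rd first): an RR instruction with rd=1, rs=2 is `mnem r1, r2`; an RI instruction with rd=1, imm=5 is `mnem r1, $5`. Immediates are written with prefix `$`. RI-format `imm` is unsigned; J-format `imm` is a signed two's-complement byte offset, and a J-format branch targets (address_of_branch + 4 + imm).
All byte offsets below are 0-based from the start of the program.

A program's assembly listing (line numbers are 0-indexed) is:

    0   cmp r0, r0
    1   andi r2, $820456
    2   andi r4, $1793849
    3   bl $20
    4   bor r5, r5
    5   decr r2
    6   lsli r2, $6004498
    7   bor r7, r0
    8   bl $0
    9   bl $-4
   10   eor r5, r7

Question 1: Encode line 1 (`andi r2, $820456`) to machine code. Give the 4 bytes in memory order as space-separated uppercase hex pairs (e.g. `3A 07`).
E8 84 0C E2

1. andi fields op=0x1c:5|rd=2:3|imm=820456:24 → word e20c84e8h → e8 84 0c e2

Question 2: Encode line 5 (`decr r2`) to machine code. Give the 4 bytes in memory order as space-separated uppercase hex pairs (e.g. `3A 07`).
line 5 (decr): pack op=0xf:5|rd=2:3|pad=0:24 = 0x7a000000; little→ 00 00 00 7a

00 00 00 7A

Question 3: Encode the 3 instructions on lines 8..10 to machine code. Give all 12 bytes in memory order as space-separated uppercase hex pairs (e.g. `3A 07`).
L8: bl op=0xd:5|imm=0:27 ⇒ 0x68000000 ⇒ little 00 00 00 68
L9: bl op=0xd:5|imm=-4:27 ⇒ 0x6ffffffc ⇒ little fc ff ff 6f
L10: eor op=0x1:5|rd=5:3|rs=7:3|pad=0:21 ⇒ 0x0de00000 ⇒ little 00 00 e0 0d

00 00 00 68 FC FF FF 6F 00 00 E0 0D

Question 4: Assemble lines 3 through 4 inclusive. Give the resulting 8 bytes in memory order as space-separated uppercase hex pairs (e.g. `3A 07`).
14 00 00 68 00 00 A0 45

line 3 (bl): pack op=0xd:5|imm=20:27 = 0x68000014; little→ 14 00 00 68
line 4 (bor): pack op=0x8:5|rd=5:3|rs=5:3|pad=0:21 = 0x45a00000; little→ 00 00 a0 45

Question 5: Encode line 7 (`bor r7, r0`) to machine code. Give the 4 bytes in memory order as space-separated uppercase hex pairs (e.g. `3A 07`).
L7: bor op=0x8:5|rd=7:3|rs=0:3|pad=0:21 ⇒ 0x47000000 ⇒ little 00 00 00 47

00 00 00 47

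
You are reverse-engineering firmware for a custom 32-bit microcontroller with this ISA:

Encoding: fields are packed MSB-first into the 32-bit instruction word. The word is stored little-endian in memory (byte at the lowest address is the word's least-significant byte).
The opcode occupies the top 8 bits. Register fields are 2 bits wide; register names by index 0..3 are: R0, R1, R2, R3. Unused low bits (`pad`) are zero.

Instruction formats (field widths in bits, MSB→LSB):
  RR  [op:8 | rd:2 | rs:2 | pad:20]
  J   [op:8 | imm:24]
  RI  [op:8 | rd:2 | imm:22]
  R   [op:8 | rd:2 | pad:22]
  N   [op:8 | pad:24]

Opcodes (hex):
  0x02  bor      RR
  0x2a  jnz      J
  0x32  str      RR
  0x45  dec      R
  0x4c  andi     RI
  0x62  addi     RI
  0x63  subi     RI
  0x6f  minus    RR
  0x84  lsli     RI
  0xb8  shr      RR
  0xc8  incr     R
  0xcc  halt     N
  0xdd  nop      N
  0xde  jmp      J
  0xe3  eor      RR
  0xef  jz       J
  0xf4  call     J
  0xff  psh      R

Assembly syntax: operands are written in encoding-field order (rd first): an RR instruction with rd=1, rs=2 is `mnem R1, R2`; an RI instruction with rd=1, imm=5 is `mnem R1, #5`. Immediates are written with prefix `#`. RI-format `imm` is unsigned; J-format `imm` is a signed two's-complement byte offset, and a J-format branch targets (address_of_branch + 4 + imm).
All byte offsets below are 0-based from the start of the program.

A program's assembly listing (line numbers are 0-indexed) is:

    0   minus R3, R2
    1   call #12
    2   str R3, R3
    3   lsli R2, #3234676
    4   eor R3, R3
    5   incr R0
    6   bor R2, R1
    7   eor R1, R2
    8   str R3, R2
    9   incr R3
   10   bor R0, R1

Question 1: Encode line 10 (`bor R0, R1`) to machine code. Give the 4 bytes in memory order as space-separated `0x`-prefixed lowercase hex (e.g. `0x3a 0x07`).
0x00 0x00 0x10 0x02

line 10 (bor): pack op=0x2:8|rd=0:2|rs=1:2|pad=0:20 = 0x02100000; little→ 00 00 10 02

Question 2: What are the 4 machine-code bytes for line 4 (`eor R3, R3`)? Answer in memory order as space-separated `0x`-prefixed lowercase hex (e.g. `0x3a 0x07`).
0x00 0x00 0xf0 0xe3

line 4 (eor): pack op=0xe3:8|rd=3:2|rs=3:2|pad=0:20 = 0xe3f00000; little→ 00 00 f0 e3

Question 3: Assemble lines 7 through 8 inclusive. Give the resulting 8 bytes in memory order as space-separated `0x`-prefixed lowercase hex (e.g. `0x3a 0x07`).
0x00 0x00 0x60 0xe3 0x00 0x00 0xe0 0x32

L7: eor op=0xe3:8|rd=1:2|rs=2:2|pad=0:20 ⇒ 0xe3600000 ⇒ little 00 00 60 e3
L8: str op=0x32:8|rd=3:2|rs=2:2|pad=0:20 ⇒ 0x32e00000 ⇒ little 00 00 e0 32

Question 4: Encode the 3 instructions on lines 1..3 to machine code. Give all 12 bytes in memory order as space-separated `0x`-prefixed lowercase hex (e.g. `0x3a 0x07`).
0x0c 0x00 0x00 0xf4 0x00 0x00 0xf0 0x32 0x74 0x5b 0xb1 0x84

line 1 (call): pack op=0xf4:8|imm=12:24 = 0xf400000c; little→ 0c 00 00 f4
line 2 (str): pack op=0x32:8|rd=3:2|rs=3:2|pad=0:20 = 0x32f00000; little→ 00 00 f0 32
line 3 (lsli): pack op=0x84:8|rd=2:2|imm=3234676:22 = 0x84b15b74; little→ 74 5b b1 84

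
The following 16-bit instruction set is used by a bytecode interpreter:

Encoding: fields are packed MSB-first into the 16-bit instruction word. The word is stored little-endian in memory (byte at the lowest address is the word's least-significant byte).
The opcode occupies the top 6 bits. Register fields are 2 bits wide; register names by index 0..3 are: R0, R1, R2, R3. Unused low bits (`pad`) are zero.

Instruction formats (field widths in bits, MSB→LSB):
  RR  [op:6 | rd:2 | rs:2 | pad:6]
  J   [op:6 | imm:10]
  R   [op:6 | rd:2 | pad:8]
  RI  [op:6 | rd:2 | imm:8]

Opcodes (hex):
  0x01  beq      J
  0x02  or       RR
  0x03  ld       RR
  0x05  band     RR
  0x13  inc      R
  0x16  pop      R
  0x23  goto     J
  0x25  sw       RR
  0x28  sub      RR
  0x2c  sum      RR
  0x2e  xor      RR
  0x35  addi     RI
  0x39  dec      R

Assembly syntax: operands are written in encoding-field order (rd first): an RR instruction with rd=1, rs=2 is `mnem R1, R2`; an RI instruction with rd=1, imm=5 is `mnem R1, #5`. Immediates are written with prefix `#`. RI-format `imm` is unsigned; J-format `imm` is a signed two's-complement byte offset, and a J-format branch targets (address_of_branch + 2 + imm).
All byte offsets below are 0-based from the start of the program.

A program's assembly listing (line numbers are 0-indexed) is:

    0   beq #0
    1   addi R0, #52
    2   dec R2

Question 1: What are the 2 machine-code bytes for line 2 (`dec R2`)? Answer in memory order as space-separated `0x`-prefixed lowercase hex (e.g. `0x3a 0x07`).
line 2 (dec): pack op=0x39:6|rd=2:2|pad=0:8 = 0xe600; little→ 00 e6

0x00 0xe6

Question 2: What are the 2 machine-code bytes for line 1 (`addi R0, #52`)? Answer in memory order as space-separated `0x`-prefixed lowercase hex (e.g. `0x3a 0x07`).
0x34 0xd4

L1: addi op=0x35:6|rd=0:2|imm=52:8 ⇒ 0xd434 ⇒ little 34 d4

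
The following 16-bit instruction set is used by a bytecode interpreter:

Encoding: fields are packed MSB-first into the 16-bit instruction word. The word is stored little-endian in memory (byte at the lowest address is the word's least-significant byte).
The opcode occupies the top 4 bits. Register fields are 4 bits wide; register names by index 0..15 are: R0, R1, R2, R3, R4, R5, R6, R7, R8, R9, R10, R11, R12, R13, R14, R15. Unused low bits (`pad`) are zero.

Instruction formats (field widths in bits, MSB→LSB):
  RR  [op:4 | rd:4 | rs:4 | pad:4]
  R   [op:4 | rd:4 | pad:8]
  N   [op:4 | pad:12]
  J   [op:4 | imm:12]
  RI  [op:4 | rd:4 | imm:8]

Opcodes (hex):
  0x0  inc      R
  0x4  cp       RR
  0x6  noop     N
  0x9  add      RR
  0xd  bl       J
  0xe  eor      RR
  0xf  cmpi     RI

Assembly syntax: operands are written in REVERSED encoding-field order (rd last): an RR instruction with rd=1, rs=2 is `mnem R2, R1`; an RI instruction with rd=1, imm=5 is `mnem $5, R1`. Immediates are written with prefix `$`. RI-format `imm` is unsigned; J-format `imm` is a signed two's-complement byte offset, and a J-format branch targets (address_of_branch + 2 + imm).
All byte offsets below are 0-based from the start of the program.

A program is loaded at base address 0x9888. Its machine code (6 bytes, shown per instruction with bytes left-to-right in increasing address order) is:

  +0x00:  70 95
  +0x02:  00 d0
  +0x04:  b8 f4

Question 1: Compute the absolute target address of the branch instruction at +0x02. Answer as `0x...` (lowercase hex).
0x988c

[02] 00 d0 → 0xd000
  op=0xd000>>12=0xd ⇒ bl (J)
  [11:0] imm=0 = $0
  target = base 0x9888 + off 0x02 + 2 + imm 0 = 0x988c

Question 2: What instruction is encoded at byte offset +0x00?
+0x00: 70 95 ⇒ word 0x9570 (little)
  opcode bits[15:12]=0x9: add/RR
  [11:8] rd=5 = R5
  [7:4] rs=7 = R7

add R7, R5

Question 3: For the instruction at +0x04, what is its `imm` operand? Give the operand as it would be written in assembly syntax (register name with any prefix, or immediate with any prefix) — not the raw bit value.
off 0x04: read b8 f4 as little → 0xf4b8
  op=0xf4b8>>12=0xf ⇒ cmpi (RI)
  rd: (w>>8)&0xf=0x4 → R4
  imm: (w>>0)&0xff=0xb8 → $184

$184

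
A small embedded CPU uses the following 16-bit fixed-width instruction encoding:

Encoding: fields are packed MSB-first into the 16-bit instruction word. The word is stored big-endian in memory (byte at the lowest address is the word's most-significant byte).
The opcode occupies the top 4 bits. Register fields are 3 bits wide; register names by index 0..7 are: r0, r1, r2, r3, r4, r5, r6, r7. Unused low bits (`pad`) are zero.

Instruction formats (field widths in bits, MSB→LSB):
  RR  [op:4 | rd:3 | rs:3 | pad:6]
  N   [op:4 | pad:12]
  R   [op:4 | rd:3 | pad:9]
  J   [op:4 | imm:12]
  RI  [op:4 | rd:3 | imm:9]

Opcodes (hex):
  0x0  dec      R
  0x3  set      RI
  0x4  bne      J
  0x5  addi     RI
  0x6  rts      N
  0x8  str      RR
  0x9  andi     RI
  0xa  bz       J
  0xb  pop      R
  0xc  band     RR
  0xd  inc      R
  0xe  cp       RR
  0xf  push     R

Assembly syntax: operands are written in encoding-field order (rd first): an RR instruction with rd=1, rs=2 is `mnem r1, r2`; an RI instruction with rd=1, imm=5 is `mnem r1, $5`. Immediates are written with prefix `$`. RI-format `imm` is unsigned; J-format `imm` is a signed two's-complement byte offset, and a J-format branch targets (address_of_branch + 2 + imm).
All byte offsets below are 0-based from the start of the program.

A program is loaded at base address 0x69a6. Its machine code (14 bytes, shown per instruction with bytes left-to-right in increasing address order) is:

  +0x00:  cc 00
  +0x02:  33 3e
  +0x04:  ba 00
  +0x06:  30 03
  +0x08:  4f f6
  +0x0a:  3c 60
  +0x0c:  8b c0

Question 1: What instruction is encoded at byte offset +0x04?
[04] ba 00 → 0xba00
  top 4b → 0xb → pop [R]
  rd@[11:9]=0x5 ⇒ r5

pop r5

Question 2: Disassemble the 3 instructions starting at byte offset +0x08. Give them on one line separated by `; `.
bne $-10; set r6, $96; str r5, r7

+0x08: 4f f6 ⇒ word 0x4ff6 (big)
  top 4b → 0x4 → bne [J]
  imm@[11:0]=0xff6 (s12→-10) ⇒ $-10
+0x0a: 3c 60 ⇒ word 0x3c60 (big)
  top 4b → 0x3 → set [RI]
  rd@[11:9]=0x6 ⇒ r6
  imm@[8:0]=0x60 ⇒ $96
+0x0c: 8b c0 ⇒ word 0x8bc0 (big)
  top 4b → 0x8 → str [RR]
  rd@[11:9]=0x5 ⇒ r5
  rs@[8:6]=0x7 ⇒ r7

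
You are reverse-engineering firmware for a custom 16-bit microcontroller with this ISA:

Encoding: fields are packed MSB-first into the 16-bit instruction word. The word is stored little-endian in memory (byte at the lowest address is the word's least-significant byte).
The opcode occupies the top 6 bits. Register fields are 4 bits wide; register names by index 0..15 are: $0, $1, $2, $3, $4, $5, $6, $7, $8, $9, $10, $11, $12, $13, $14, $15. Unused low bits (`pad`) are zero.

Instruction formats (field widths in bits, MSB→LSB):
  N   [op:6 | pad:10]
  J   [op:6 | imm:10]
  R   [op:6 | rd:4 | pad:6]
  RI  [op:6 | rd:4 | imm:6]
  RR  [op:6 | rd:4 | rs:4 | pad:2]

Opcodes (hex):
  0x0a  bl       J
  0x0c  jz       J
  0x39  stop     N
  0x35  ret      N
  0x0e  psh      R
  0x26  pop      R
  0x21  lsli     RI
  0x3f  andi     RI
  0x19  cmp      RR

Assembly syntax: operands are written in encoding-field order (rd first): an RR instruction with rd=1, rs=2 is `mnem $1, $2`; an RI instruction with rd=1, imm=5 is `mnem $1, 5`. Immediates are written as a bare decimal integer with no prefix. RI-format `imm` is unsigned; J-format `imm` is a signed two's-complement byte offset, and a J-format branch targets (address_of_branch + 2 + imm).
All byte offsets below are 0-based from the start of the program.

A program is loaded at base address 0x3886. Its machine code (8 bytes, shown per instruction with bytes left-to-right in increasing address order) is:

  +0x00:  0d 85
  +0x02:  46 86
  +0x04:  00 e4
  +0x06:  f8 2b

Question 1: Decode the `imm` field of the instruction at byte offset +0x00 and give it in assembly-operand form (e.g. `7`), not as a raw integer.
@+00  little-endian(0d 85) = 0x850d
  opcode bits[15:10]=0x21: lsli/RI
  rd@[9:6]=0x4 ⇒ $4
  imm@[5:0]=0xd ⇒ 13

13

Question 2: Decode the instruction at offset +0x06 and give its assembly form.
bl -8

+0x06: f8 2b ⇒ word 0x2bf8 (little)
  op=0x2bf8>>10=0xa ⇒ bl (J)
  imm: (w>>0)&0x3ff=0x3f8 (s10→-8) → -8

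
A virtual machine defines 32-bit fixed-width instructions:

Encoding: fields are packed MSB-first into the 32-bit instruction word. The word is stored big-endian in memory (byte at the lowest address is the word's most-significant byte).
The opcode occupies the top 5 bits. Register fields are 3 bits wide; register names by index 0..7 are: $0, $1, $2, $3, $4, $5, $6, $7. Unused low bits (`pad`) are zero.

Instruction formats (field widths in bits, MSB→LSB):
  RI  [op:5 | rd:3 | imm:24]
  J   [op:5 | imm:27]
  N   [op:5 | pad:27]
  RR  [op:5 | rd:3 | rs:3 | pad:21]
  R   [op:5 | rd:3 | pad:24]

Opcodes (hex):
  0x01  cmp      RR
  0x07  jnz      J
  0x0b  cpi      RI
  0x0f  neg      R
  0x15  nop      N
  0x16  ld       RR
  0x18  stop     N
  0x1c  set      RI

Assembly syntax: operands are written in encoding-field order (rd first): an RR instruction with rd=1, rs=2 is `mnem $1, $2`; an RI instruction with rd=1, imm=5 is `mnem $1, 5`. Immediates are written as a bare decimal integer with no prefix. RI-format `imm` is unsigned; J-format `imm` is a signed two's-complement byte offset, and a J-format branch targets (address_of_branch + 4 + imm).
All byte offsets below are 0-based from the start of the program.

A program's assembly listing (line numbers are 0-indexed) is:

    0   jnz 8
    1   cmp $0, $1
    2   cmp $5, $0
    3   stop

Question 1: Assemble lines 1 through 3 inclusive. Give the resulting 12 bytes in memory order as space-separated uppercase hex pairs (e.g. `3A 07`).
08 20 00 00 0D 00 00 00 C0 00 00 00

L1: cmp op=0x1:5|rd=0:3|rs=1:3|pad=0:21 ⇒ 0x08200000 ⇒ big 08 20 00 00
L2: cmp op=0x1:5|rd=5:3|rs=0:3|pad=0:21 ⇒ 0x0d000000 ⇒ big 0d 00 00 00
L3: stop op=0x18:5|pad=0:27 ⇒ 0xc0000000 ⇒ big c0 00 00 00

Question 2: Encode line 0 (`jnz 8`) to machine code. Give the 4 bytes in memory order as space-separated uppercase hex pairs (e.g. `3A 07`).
line 0 (jnz): pack op=0x7:5|imm=8:27 = 0x38000008; big→ 38 00 00 08

38 00 00 08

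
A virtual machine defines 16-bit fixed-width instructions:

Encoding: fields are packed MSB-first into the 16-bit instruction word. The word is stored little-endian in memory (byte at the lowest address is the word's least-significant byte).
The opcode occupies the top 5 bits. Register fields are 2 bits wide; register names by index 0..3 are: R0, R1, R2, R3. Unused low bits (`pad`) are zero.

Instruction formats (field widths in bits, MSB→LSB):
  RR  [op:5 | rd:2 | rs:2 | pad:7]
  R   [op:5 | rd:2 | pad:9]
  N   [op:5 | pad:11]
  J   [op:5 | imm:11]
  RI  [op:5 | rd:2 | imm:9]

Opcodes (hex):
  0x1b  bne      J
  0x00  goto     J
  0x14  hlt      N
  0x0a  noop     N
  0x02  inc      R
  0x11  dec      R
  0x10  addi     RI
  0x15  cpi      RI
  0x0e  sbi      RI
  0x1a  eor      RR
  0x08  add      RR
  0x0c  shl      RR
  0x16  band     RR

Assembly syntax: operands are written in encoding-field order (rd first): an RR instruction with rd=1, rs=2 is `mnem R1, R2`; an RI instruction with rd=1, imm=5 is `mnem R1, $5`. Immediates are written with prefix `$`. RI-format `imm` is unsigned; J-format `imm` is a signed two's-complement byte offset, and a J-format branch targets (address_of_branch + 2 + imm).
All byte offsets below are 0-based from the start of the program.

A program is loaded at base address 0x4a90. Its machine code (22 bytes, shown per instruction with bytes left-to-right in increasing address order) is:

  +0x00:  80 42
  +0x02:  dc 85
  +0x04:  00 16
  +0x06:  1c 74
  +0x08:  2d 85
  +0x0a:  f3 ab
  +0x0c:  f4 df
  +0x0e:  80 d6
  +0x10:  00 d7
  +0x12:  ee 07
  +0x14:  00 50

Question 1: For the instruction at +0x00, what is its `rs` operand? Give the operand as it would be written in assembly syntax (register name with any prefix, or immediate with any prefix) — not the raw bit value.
@+00  little-endian(80 42) = 0x4280
  opcode bits[15:11]=0x8: add/RR
  [10:9] rd=1 = R1
  [8:7] rs=1 = R1

R1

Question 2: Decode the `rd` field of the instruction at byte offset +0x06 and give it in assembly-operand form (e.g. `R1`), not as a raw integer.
[06] 1c 74 → 0x741c
  opcode bits[15:11]=0xe: sbi/RI
  rd: (w>>9)&0x3=0x2 → R2
  imm: (w>>0)&0x1ff=0x1c → $28

R2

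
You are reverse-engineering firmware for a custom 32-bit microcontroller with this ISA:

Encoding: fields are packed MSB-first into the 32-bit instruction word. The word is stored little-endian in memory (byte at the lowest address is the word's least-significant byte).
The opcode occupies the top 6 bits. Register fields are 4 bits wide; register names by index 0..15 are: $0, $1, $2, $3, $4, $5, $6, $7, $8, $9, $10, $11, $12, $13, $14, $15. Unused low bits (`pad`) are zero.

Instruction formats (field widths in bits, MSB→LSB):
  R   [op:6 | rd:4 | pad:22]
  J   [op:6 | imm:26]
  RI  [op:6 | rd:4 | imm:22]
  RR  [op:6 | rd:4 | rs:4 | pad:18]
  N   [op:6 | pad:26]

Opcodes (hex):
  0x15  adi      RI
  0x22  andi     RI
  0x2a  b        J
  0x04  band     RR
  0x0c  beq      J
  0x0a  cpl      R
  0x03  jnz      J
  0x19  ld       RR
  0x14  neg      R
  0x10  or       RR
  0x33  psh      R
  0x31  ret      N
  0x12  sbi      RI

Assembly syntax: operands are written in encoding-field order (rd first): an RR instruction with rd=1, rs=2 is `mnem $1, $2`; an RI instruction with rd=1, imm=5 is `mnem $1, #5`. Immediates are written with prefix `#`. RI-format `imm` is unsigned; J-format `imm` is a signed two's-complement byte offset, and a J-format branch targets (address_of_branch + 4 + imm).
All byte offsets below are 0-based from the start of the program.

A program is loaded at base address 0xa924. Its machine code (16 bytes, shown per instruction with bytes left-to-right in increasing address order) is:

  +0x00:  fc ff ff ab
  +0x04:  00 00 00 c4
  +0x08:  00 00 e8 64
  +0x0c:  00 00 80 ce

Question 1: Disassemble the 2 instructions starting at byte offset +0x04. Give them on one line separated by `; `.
@+04  little-endian(00 00 00 c4) = 0xc4000000
  op=0xc4000000>>26=0x31 ⇒ ret (N)
@+08  little-endian(00 00 e8 64) = 0x64e80000
  op=0x64e80000>>26=0x19 ⇒ ld (RR)
  rd: (w>>22)&0xf=0x3 → $3
  rs: (w>>18)&0xf=0xa → $10

ret; ld $3, $10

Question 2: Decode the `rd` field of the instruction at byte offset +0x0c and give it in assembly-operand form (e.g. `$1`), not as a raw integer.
$10

off 0x0c: read 00 00 80 ce as little → 0xce800000
  op=0xce800000>>26=0x33 ⇒ psh (R)
  [25:22] rd=10 = $10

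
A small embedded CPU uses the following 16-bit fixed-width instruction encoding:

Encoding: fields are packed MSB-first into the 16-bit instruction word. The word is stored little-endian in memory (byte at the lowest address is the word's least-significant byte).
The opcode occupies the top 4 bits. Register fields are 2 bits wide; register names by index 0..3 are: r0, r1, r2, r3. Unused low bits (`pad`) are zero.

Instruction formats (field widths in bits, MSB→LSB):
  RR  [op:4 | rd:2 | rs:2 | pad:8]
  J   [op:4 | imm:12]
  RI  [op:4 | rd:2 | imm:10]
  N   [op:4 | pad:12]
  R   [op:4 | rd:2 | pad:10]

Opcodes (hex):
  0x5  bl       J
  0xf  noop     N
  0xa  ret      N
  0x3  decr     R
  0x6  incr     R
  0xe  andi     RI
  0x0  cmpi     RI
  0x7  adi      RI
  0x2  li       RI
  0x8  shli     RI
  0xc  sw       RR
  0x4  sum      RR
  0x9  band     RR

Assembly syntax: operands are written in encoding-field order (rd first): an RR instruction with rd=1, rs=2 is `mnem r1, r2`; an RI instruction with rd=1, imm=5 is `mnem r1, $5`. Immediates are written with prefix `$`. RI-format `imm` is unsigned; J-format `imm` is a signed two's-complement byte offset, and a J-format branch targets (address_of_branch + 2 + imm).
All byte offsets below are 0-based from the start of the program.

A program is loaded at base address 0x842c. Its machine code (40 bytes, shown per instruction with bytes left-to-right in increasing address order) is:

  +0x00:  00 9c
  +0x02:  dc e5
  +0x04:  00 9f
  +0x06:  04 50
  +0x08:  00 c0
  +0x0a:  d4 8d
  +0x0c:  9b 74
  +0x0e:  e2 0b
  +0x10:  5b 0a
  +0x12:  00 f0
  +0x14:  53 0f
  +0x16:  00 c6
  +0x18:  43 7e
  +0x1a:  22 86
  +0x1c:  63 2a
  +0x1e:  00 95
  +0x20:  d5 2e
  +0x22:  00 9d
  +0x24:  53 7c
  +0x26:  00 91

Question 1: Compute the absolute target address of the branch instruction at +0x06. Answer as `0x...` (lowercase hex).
+0x06: 04 50 ⇒ word 0x5004 (little)
  opcode bits[15:12]=0x5: bl/J
  imm@[11:0]=0x4 ⇒ $4
  target = base 0x842c + off 0x06 + 2 + imm 4 = 0x8438

0x8438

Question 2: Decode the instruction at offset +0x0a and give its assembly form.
shli r3, $468

@+0a  little-endian(d4 8d) = 0x8dd4
  top 4b → 0x8 → shli [RI]
  [11:10] rd=3 = r3
  [9:0] imm=468 = $468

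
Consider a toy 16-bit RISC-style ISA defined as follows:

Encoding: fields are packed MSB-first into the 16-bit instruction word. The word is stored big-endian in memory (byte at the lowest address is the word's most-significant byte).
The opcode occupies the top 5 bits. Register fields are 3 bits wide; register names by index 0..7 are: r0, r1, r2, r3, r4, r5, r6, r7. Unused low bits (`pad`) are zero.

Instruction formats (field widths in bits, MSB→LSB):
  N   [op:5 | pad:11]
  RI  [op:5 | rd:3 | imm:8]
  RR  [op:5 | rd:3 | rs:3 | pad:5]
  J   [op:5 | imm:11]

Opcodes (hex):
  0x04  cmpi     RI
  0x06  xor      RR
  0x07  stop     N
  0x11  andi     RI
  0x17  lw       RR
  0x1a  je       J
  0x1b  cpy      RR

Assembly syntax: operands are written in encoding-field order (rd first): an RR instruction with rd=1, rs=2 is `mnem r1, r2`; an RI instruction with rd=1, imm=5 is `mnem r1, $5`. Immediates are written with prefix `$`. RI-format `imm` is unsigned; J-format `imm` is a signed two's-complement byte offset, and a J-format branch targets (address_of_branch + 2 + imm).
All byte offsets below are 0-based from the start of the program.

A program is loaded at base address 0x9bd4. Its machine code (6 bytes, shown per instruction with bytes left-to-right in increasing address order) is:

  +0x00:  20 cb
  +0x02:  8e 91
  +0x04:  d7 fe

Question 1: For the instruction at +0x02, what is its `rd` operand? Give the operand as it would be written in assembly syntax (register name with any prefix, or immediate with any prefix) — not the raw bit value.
r6

[02] 8e 91 → 0x8e91
  opcode bits[15:11]=0x11: andi/RI
  [10:8] rd=6 = r6
  [7:0] imm=145 = $145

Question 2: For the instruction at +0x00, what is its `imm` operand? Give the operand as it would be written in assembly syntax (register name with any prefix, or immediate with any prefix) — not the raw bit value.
@+00  big-endian(20 cb) = 0x20cb
  top 5b → 0x4 → cmpi [RI]
  [10:8] rd=0 = r0
  [7:0] imm=203 = $203

$203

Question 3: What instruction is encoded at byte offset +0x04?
je $-2

+0x04: d7 fe ⇒ word 0xd7fe (big)
  op=0xd7fe>>11=0x1a ⇒ je (J)
  imm: (w>>0)&0x7ff=0x7fe (s11→-2) → $-2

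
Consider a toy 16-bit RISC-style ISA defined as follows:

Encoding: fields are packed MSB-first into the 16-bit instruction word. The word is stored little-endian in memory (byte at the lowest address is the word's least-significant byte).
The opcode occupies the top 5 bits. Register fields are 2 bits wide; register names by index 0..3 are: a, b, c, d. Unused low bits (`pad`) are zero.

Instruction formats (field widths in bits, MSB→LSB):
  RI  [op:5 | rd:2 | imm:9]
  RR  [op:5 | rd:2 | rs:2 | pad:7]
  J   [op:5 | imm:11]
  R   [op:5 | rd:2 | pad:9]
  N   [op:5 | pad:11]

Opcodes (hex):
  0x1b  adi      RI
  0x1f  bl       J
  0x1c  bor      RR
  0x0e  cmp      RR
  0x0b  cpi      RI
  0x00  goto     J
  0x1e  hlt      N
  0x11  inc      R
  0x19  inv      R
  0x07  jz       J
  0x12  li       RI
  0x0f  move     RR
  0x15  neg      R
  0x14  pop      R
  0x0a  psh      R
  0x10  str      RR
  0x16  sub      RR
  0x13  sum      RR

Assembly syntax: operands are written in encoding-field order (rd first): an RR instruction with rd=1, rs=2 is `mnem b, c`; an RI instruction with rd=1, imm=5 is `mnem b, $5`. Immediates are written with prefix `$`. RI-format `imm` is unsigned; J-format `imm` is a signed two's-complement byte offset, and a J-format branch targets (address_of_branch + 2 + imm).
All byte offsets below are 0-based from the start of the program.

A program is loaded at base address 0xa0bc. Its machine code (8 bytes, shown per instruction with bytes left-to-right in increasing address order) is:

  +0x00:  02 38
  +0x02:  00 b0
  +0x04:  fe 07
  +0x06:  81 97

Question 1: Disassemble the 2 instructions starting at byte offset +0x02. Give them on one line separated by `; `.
@+02  little-endian(00 b0) = 0xb000
  opcode bits[15:11]=0x16: sub/RR
  rd: (w>>9)&0x3=0x0 → a
  rs: (w>>7)&0x3=0x0 → a
@+04  little-endian(fe 07) = 0x07fe
  opcode bits[15:11]=0x0: goto/J
  imm: (w>>0)&0x7ff=0x7fe (s11→-2) → $-2

sub a, a; goto $-2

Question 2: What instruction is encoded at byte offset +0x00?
+0x00: 02 38 ⇒ word 0x3802 (little)
  opcode bits[15:11]=0x7: jz/J
  [10:0] imm=2 = $2

jz $2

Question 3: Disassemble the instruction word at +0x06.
li d, $385

[06] 81 97 → 0x9781
  opcode bits[15:11]=0x12: li/RI
  [10:9] rd=3 = d
  [8:0] imm=385 = $385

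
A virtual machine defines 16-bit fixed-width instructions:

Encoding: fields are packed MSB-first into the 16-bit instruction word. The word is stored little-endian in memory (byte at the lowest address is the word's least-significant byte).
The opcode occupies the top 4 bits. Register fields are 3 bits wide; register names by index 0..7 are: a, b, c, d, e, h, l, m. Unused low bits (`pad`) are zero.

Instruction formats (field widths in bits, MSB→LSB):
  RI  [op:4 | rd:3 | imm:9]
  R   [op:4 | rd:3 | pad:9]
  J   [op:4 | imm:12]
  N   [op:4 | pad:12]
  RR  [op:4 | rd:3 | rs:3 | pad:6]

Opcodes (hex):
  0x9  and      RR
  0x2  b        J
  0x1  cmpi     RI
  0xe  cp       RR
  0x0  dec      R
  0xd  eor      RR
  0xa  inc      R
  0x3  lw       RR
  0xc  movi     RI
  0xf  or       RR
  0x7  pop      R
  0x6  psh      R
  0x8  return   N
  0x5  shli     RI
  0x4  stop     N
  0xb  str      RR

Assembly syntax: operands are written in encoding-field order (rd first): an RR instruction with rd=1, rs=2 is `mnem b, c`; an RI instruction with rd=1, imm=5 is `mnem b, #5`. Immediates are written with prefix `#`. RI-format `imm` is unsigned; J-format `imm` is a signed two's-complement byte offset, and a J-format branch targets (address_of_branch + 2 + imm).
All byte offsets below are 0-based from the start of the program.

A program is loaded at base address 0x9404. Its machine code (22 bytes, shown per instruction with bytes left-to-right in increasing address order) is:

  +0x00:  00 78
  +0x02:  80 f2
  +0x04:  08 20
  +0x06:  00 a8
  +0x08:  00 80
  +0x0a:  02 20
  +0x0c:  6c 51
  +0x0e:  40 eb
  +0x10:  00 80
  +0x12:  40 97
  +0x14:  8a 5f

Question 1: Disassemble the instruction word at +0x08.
off 0x08: read 00 80 as little → 0x8000
  op=0x8000>>12=0x8 ⇒ return (N)

return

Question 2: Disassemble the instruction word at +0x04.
b #8

+0x04: 08 20 ⇒ word 0x2008 (little)
  top 4b → 0x2 → b [J]
  imm@[11:0]=0x8 ⇒ #8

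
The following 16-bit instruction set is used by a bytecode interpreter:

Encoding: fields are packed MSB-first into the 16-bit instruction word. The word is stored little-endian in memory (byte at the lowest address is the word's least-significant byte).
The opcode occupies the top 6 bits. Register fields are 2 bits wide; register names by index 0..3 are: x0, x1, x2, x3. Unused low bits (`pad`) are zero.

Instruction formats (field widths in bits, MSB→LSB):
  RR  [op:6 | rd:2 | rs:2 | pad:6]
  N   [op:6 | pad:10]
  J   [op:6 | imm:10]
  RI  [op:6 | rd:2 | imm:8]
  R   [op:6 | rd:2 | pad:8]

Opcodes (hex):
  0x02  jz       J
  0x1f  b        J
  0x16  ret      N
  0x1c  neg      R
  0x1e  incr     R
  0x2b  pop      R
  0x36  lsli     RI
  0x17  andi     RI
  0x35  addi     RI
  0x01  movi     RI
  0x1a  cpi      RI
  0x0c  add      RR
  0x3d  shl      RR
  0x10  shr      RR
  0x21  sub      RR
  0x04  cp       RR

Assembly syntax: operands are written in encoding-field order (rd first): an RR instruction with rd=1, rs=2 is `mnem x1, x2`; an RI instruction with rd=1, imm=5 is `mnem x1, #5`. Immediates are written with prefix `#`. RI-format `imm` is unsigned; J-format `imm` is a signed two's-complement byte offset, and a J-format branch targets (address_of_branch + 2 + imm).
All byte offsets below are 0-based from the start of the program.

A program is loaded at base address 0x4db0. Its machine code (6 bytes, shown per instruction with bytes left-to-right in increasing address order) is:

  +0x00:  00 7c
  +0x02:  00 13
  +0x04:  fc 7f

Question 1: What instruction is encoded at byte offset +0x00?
@+00  little-endian(00 7c) = 0x7c00
  op=0x7c00>>10=0x1f ⇒ b (J)
  [9:0] imm=0 = #0

b #0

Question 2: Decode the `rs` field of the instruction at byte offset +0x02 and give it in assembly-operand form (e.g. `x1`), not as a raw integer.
x0

+0x02: 00 13 ⇒ word 0x1300 (little)
  opcode bits[15:10]=0x4: cp/RR
  rd: (w>>8)&0x3=0x3 → x3
  rs: (w>>6)&0x3=0x0 → x0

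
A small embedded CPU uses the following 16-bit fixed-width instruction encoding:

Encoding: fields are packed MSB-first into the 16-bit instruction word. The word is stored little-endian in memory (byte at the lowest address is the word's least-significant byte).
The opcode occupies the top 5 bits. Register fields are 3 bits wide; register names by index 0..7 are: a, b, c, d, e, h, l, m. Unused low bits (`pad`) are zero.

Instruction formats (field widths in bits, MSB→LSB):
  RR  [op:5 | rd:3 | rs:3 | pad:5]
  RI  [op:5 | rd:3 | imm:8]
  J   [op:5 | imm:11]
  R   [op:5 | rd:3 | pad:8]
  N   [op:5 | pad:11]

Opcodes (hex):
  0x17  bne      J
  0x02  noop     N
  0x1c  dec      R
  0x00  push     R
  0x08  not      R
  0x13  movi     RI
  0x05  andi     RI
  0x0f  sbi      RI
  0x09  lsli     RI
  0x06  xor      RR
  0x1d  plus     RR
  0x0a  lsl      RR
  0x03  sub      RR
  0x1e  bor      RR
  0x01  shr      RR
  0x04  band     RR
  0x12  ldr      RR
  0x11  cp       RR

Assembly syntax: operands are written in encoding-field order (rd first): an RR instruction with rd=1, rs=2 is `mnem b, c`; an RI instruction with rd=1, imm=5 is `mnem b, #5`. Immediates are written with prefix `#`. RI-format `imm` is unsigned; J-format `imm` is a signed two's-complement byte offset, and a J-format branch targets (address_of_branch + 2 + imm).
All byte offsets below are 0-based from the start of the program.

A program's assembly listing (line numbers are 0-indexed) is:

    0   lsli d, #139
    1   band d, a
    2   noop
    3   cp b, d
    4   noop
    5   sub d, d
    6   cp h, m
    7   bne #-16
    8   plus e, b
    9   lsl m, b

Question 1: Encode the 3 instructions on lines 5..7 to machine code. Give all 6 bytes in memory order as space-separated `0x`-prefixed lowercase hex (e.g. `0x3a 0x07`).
5. sub fields op=0x3:5|rd=3:3|rs=3:3|pad=0:5 → word 1b60h → 60 1b
6. cp fields op=0x11:5|rd=5:3|rs=7:3|pad=0:5 → word 8de0h → e0 8d
7. bne fields op=0x17:5|imm=-16:11 → word bff0h → f0 bf

0x60 0x1b 0xe0 0x8d 0xf0 0xbf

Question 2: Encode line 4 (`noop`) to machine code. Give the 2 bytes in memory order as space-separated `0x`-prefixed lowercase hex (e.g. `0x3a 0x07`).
line 4 (noop): pack op=0x2:5|pad=0:11 = 0x1000; little→ 00 10

0x00 0x10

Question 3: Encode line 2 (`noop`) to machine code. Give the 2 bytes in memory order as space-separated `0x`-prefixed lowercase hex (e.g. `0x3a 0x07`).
0x00 0x10

L2: noop op=0x2:5|pad=0:11 ⇒ 0x1000 ⇒ little 00 10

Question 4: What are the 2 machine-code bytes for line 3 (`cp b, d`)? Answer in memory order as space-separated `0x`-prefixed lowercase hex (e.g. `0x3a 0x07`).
line 3 (cp): pack op=0x11:5|rd=1:3|rs=3:3|pad=0:5 = 0x8960; little→ 60 89

0x60 0x89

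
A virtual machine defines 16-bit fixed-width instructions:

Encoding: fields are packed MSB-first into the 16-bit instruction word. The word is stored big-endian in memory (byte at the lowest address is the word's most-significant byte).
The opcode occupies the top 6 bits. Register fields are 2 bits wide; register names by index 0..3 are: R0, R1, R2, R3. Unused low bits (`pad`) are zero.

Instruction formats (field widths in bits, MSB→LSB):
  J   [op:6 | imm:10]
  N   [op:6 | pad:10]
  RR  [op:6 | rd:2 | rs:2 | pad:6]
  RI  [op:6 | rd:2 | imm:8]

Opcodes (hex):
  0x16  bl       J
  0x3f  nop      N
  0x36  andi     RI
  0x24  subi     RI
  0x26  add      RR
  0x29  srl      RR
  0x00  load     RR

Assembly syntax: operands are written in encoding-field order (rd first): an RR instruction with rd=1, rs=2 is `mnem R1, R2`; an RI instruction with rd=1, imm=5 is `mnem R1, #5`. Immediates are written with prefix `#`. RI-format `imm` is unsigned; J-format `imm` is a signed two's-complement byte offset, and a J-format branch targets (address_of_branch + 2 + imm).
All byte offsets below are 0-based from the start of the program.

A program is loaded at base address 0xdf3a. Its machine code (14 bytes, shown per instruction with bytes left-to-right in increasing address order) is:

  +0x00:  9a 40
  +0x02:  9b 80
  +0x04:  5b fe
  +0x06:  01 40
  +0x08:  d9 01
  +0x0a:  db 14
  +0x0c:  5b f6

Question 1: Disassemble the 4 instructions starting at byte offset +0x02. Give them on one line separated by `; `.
add R3, R2; bl #-2; load R1, R1; andi R1, #1

@+02  big-endian(9b 80) = 0x9b80
  opcode bits[15:10]=0x26: add/RR
  rd@[9:8]=0x3 ⇒ R3
  rs@[7:6]=0x2 ⇒ R2
@+04  big-endian(5b fe) = 0x5bfe
  opcode bits[15:10]=0x16: bl/J
  imm@[9:0]=0x3fe (s10→-2) ⇒ #-2
@+06  big-endian(01 40) = 0x0140
  opcode bits[15:10]=0x0: load/RR
  rd@[9:8]=0x1 ⇒ R1
  rs@[7:6]=0x1 ⇒ R1
@+08  big-endian(d9 01) = 0xd901
  opcode bits[15:10]=0x36: andi/RI
  rd@[9:8]=0x1 ⇒ R1
  imm@[7:0]=0x1 ⇒ #1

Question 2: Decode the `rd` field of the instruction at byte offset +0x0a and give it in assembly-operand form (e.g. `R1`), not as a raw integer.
R3

@+0a  big-endian(db 14) = 0xdb14
  top 6b → 0x36 → andi [RI]
  [9:8] rd=3 = R3
  [7:0] imm=20 = #20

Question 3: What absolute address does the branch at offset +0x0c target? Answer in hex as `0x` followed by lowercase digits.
0xdf3e

[0c] 5b f6 → 0x5bf6
  op=0x5bf6>>10=0x16 ⇒ bl (J)
  [9:0] imm=1014 (s10→-10) = #-10
  target = base 0xdf3a + off 0x0c + 2 + imm -10 = 0xdf3e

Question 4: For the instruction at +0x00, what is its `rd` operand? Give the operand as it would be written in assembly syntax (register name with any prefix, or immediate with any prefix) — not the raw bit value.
R2

off 0x00: read 9a 40 as big → 0x9a40
  op=0x9a40>>10=0x26 ⇒ add (RR)
  rd: (w>>8)&0x3=0x2 → R2
  rs: (w>>6)&0x3=0x1 → R1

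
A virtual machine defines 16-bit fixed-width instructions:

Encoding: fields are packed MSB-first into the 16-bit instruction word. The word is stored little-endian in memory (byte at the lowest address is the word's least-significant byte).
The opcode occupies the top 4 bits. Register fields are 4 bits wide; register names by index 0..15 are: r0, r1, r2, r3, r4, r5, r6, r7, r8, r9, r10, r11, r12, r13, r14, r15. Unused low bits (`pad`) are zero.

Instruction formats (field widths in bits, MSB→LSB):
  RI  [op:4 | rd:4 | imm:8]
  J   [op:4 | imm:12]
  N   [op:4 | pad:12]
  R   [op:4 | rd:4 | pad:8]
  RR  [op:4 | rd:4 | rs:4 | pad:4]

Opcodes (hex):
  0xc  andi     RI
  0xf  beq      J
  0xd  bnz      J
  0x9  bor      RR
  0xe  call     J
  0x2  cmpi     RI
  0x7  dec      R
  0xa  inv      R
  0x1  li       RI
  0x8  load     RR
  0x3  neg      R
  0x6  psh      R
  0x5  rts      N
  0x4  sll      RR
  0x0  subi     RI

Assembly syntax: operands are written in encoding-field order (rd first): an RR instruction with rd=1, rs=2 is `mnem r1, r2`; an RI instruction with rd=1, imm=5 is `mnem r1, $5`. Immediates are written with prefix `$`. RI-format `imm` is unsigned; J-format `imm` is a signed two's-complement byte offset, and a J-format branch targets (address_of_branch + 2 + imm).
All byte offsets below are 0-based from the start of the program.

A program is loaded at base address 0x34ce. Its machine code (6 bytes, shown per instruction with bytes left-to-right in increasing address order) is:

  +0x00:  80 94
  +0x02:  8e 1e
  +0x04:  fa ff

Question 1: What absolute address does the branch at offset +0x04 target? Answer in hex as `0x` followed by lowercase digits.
0x34ce

off 0x04: read fa ff as little → 0xfffa
  top 4b → 0xf → beq [J]
  imm: (w>>0)&0xfff=0xffa (s12→-6) → $-6
  target = base 0x34ce + off 0x04 + 2 + imm -6 = 0x34ce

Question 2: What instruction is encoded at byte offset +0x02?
off 0x02: read 8e 1e as little → 0x1e8e
  top 4b → 0x1 → li [RI]
  rd: (w>>8)&0xf=0xe → r14
  imm: (w>>0)&0xff=0x8e → $142

li r14, $142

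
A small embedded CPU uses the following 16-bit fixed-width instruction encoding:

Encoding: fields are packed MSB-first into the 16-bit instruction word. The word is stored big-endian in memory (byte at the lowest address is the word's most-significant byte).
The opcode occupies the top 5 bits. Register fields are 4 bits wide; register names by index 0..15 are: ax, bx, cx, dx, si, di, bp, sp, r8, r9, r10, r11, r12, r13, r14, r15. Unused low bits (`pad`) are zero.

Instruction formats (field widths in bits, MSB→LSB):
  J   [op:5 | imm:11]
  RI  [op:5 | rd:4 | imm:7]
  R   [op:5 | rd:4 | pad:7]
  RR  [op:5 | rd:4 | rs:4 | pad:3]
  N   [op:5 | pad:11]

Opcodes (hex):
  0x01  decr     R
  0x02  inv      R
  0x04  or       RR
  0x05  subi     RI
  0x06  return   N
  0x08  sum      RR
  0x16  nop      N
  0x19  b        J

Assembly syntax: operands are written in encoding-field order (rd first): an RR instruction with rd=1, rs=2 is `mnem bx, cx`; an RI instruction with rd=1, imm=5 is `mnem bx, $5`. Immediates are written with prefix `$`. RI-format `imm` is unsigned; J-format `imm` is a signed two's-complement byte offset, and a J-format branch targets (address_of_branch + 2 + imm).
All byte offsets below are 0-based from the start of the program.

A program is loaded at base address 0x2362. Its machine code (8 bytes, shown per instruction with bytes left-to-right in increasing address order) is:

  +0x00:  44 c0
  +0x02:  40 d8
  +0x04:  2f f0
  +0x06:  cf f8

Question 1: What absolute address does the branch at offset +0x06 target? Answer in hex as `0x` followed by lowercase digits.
0x2362

off 0x06: read cf f8 as big → 0xcff8
  opcode bits[15:11]=0x19: b/J
  imm@[10:0]=0x7f8 (s11→-8) ⇒ $-8
  target = base 0x2362 + off 0x06 + 2 + imm -8 = 0x2362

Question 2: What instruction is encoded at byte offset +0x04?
subi r15, $112

off 0x04: read 2f f0 as big → 0x2ff0
  top 5b → 0x5 → subi [RI]
  [10:7] rd=15 = r15
  [6:0] imm=112 = $112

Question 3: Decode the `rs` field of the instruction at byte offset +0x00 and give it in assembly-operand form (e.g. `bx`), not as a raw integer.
r8

off 0x00: read 44 c0 as big → 0x44c0
  op=0x44c0>>11=0x8 ⇒ sum (RR)
  rd: (w>>7)&0xf=0x9 → r9
  rs: (w>>3)&0xf=0x8 → r8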